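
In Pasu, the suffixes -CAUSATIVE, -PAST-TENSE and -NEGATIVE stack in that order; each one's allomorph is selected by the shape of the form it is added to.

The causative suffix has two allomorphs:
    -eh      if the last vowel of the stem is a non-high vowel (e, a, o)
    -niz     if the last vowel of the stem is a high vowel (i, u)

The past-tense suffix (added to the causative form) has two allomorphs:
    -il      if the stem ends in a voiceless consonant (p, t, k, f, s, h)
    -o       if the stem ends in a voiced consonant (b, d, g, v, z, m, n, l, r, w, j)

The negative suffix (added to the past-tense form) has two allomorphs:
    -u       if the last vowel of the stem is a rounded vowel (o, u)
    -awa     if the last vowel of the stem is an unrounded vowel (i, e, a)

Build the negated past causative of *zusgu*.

*zusgu*: last vowel = /u/, a high vowel → -niz → *zusguniz*.
The final consonant of the causative form *zusguniz* is /z/, which is voiced, so the past-tense suffix is -o, giving *zusgunizo*.
Since the last vowel of the past-tense form *zusgunizo* is /o/ (a rounded vowel), it takes -u, giving *zusgunizou*.

zusgunizou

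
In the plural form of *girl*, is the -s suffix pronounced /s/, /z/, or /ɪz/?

/z/

The stem *girl* ends in a voiced non-sibilant sound.
The plural suffix surfaces as /ɪz/ after sibilants, /s/ after other voiceless consonants, and /z/ after other voiced sounds.
So the plural -s on *girl* is pronounced /z/.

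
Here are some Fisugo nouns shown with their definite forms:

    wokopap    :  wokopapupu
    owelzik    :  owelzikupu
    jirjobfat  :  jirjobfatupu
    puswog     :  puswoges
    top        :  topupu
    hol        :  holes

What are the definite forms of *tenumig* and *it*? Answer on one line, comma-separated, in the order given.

The suffix is conditioned by the final consonant: -upu when the stem ends in a voiceless consonant (*wokopap*, *owelzik*, *jirjobfat*, *top*); -es when the stem ends in a voiced consonant (*puswog*, *hol*).
*tenumig* — final consonant /g/ (voiced) → -es → *tenumiges*.
The final consonant of *it* is /t/, which is voiceless, so the suffix is -upu, giving *itupu*.

tenumiges, itupu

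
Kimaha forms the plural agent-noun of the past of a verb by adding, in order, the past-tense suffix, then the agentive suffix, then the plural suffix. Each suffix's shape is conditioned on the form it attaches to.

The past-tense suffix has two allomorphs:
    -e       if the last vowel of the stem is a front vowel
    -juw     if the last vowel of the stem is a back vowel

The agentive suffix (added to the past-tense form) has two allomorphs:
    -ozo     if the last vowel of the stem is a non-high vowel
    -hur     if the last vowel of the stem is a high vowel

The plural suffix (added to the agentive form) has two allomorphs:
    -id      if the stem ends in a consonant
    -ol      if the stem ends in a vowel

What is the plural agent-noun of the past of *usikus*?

usikusjuwhurid

*usikus* — last vowel /u/ (a back vowel) → -juw → *usikusjuw*.
The last vowel of the past-tense form *usikusjuw* is /u/, which is a high vowel, so the agentive suffix is -hur, giving *usikusjuwhur*.
The agentive form *usikusjuwhur* — final sound /r/ (a consonant) → -id → *usikusjuwhurid*.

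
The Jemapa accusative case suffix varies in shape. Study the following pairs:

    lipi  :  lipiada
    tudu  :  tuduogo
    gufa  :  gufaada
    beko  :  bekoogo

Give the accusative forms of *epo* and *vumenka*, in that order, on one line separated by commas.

epoogo, vumenkaada

The alternation tracks the last vowel of the stem — -ogo when the last vowel of the stem is a rounded vowel (*tudu*, *beko*); -ada when the last vowel of the stem is an unrounded vowel (*lipi*, *gufa*).
Since the last vowel of *epo* is /o/ (a rounded vowel), it takes -ogo, giving *epoogo*.
The last vowel of *vumenka* is /a/, which is an unrounded vowel, so the suffix is -ada, giving *vumenkaada*.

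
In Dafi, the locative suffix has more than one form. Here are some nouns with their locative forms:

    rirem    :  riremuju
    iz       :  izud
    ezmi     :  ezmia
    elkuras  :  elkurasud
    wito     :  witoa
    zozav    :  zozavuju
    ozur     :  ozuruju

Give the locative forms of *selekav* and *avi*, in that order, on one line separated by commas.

The alternation tracks the final sound of the stem — -ud when the stem ends in a sibilant (*iz*, *elkuras*); -uju when the stem ends in a non-sibilant consonant (*rirem*, *zozav*, *ozur*); -a when the stem ends in a vowel (*ezmi*, *wito*).
Since the final sound of *selekav* is /v/ (a non-sibilant consonant), it takes -uju, giving *selekavuju*.
The final sound of *avi* is /i/, which is a vowel, so the suffix is -a, giving *avia*.

selekavuju, avia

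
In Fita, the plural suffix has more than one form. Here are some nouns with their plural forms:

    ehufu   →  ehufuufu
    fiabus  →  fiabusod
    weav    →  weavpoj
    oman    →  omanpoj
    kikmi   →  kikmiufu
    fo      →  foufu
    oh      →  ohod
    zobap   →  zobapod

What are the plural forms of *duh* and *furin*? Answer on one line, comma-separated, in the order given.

The pattern is voicing of the final sound: -od when the stem ends in a voiceless consonant (*fiabus*, *oh*, *zobap*); -poj when the stem ends in a voiced consonant (*weav*, *oman*); -ufu when the stem ends in a vowel (*ehufu*, *kikmi*, *fo*).
*duh* — final sound /h/ (a voiceless consonant) → -od → *duhod*.
The final sound of *furin* is /n/, which is a voiced consonant, so the suffix is -poj, giving *furinpoj*.

duhod, furinpoj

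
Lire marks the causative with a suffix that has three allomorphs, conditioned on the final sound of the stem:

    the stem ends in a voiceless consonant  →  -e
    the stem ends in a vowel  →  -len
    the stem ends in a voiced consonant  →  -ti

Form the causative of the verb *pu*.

pulen

Since the final sound of *pu* is /u/ (a vowel), it takes -len, giving *pulen*.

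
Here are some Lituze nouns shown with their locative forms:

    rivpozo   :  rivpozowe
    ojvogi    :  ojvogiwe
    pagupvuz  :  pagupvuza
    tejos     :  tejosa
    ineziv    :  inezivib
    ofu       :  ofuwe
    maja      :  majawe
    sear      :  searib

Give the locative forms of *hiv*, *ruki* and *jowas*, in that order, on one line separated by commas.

Looking at the final sound of each stem: -a when the stem ends in a sibilant (*pagupvuz*, *tejos*); -ib when the stem ends in a non-sibilant consonant (*ineziv*, *sear*); -we when the stem ends in a vowel (*rivpozo*, *ojvogi*, *ofu*, *maja*).
The final sound of *hiv* is /v/, which is a non-sibilant consonant, so the suffix is -ib, giving *hivib*.
*ruki*: final sound = /i/, a vowel → -we → *rukiwe*.
The final sound of *jowas* is /s/, which is a sibilant, so the suffix is -a, giving *jowasa*.

hivib, rukiwe, jowasa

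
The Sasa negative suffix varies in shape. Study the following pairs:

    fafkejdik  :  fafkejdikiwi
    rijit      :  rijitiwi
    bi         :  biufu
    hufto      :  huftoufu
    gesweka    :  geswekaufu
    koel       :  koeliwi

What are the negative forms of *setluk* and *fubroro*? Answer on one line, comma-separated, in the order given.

setlukiwi, fubroroufu

Looking at the final sound of each stem: -iwi when the stem ends in a consonant (*fafkejdik*, *rijit*, *koel*); -ufu when the stem ends in a vowel (*bi*, *hufto*, *gesweka*).
*setluk*: final sound = /k/, a consonant → -iwi → *setlukiwi*.
*fubroro* — final sound /o/ (a vowel) → -ufu → *fubroroufu*.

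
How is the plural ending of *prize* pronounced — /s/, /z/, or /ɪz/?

/ɪz/

The stem *prize* ends in a sibilant (/s, z, ʃ, ʒ, tʃ, dʒ/).
The plural suffix surfaces as /ɪz/ after sibilants, /s/ after other voiceless consonants, and /z/ after other voiced sounds.
So the plural -s on *prize* is pronounced /ɪz/.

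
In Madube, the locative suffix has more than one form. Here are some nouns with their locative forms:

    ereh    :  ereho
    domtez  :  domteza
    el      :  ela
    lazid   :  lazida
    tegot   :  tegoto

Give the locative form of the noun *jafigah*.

jafigaho

Looking at the final consonant of each stem: -o when the stem ends in a voiceless consonant (*ereh*, *tegot*); -a when the stem ends in a voiced consonant (*domtez*, *el*, *lazid*).
*jafigah*: final consonant = /h/, voiceless → -o → *jafigaho*.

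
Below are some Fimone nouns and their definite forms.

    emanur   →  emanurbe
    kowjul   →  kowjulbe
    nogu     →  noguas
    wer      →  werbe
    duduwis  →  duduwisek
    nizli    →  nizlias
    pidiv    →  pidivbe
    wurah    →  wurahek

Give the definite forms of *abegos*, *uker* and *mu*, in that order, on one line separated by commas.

The suffix is conditioned by the final sound: -ek when the stem ends in a voiceless consonant (*duduwis*, *wurah*); -be when the stem ends in a voiced consonant (*emanur*, *kowjul*, *wer*, *pidiv*); -as when the stem ends in a vowel (*nogu*, *nizli*).
*abegos* — final sound /s/ (a voiceless consonant) → -ek → *abegosek*.
*uker*: final sound = /r/, a voiced consonant → -be → *ukerbe*.
Since the final sound of *mu* is /u/ (a vowel), it takes -as, giving *muas*.

abegosek, ukerbe, muas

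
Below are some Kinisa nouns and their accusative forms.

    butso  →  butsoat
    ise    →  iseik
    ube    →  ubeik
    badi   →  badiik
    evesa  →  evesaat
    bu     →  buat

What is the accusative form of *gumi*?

gumiik

The suffix is conditioned by the last vowel: -ik when the last vowel of the stem is a front vowel (*ise*, *ube*, *badi*); -at when the last vowel of the stem is a back vowel (*butso*, *evesa*, *bu*).
The last vowel of *gumi* is /i/, which is a front vowel, so the suffix is -ik, giving *gumiik*.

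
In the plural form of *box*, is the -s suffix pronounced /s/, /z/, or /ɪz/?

The stem *box* ends in a sibilant (/s, z, ʃ, ʒ, tʃ, dʒ/).
The plural suffix surfaces as /ɪz/ after sibilants, /s/ after other voiceless consonants, and /z/ after other voiced sounds.
So the plural -s on *box* is pronounced /ɪz/.

/ɪz/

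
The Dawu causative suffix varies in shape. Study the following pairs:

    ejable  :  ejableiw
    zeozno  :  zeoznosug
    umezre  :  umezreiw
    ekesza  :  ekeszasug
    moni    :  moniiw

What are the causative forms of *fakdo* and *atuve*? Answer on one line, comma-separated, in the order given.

fakdosug, atuveiw

The pattern is front/back vowel harmony: -iw when the last vowel of the stem is a front vowel (*ejable*, *umezre*, *moni*); -sug when the last vowel of the stem is a back vowel (*zeozno*, *ekesza*).
Since the last vowel of *fakdo* is /o/ (a back vowel), it takes -sug, giving *fakdosug*.
*atuve*: last vowel = /e/, a front vowel → -iw → *atuveiw*.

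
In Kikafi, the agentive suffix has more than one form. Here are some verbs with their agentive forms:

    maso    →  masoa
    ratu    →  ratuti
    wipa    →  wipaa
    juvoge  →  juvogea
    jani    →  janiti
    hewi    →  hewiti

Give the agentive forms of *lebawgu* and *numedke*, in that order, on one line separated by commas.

The alternation tracks the last vowel of the stem — -ti when the last vowel of the stem is a high vowel (*ratu*, *jani*, *hewi*); -a when the last vowel of the stem is a non-high vowel (*maso*, *wipa*, *juvoge*).
Since the last vowel of *lebawgu* is /u/ (a high vowel), it takes -ti, giving *lebawguti*.
*numedke*: last vowel = /e/, a non-high vowel → -a → *numedkea*.

lebawguti, numedkea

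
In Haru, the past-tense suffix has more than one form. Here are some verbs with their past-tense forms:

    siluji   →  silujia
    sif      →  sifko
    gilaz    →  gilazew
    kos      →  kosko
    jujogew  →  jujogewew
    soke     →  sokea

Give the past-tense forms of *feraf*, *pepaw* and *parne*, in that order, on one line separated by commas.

The pattern is voicing of the final sound: -ko when the stem ends in a voiceless consonant (*sif*, *kos*); -ew when the stem ends in a voiced consonant (*gilaz*, *jujogew*); -a when the stem ends in a vowel (*siluji*, *soke*).
The final sound of *feraf* is /f/, which is a voiceless consonant, so the suffix is -ko, giving *ferafko*.
The final sound of *pepaw* is /w/, which is a voiced consonant, so the suffix is -ew, giving *pepawew*.
*parne*: final sound = /e/, a vowel → -a → *parnea*.

ferafko, pepawew, parnea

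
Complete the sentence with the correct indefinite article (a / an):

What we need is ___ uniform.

The indefinite article is chosen by the initial *sound* of the following word, not its spelling.
*uniform* begins with the sound /juː/ (u pronounced /juː/) — a consonant sound.
So the article is *a*: What we need is a uniform.

a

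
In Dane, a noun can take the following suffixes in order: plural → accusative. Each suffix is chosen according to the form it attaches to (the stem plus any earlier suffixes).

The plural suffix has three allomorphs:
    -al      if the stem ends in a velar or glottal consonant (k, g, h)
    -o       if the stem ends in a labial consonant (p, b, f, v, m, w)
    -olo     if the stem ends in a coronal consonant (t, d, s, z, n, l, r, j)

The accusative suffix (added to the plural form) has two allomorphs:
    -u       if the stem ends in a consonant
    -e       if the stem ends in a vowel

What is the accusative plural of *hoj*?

*hoj* — final consonant /j/ (coronal) → -olo → *hojolo*.
The plural form *hojolo*: final sound = /o/, a vowel → -e → *hojoloe*.

hojoloe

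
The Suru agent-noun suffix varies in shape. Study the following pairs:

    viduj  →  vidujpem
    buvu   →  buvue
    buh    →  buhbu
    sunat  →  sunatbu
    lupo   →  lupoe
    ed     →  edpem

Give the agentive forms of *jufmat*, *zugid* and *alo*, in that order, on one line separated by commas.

jufmatbu, zugidpem, aloe

The suffix is conditioned by the final sound: -bu when the stem ends in a voiceless consonant (*buh*, *sunat*); -pem when the stem ends in a voiced consonant (*viduj*, *ed*); -e when the stem ends in a vowel (*buvu*, *lupo*).
Since the final sound of *jufmat* is /t/ (a voiceless consonant), it takes -bu, giving *jufmatbu*.
Since the final sound of *zugid* is /d/ (a voiced consonant), it takes -pem, giving *zugidpem*.
*alo* — final sound /o/ (a vowel) → -e → *aloe*.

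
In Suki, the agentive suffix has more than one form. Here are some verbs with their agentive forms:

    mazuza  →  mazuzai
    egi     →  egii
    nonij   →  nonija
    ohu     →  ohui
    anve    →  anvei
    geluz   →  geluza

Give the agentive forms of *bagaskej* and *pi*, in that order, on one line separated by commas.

Looking at the final sound of each stem: -a when the stem ends in a consonant (*nonij*, *geluz*); -i when the stem ends in a vowel (*mazuza*, *egi*, *ohu*, *anve*).
*bagaskej* — final sound /j/ (a consonant) → -a → *bagaskeja*.
*pi* — final sound /i/ (a vowel) → -i → *pii*.

bagaskeja, pii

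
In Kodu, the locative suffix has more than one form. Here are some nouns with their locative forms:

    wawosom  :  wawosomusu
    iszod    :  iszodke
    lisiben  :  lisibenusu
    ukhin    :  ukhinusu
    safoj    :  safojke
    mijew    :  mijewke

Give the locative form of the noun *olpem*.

The suffix is conditioned by the final consonant: -usu when the stem ends in a nasal (*wawosom*, *lisiben*, *ukhin*); -ke when the stem ends in a non-nasal consonant (*iszod*, *safoj*, *mijew*).
*olpem* — final consonant /m/ (a nasal) → -usu → *olpemusu*.

olpemusu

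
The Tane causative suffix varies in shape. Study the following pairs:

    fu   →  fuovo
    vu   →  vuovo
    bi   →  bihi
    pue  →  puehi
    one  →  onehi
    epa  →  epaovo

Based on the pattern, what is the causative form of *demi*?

demihi

Looking at the last vowel of each stem: -hi when the last vowel of the stem is a front vowel (*bi*, *pue*, *one*); -ovo when the last vowel of the stem is a back vowel (*fu*, *vu*, *epa*).
The last vowel of *demi* is /i/, which is a front vowel, so the suffix is -hi, giving *demihi*.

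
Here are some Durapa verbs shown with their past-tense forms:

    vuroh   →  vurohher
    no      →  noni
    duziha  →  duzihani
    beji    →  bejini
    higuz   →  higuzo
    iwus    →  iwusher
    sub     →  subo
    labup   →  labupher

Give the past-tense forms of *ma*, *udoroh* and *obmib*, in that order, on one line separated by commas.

Looking at the final sound of each stem: -her when the stem ends in a voiceless consonant (*vuroh*, *iwus*, *labup*); -o when the stem ends in a voiced consonant (*higuz*, *sub*); -ni when the stem ends in a vowel (*no*, *duziha*, *beji*).
The final sound of *ma* is /a/, which is a vowel, so the suffix is -ni, giving *mani*.
*udoroh* — final sound /h/ (a voiceless consonant) → -her → *udorohher*.
The final sound of *obmib* is /b/, which is a voiced consonant, so the suffix is -o, giving *obmibo*.

mani, udorohher, obmibo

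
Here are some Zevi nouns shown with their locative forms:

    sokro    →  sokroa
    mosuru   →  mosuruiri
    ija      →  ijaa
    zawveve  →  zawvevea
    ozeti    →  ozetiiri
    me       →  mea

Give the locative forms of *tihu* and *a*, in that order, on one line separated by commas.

tihuiri, aa

The suffix is conditioned by the last vowel: -iri when the last vowel of the stem is a high vowel (*mosuru*, *ozeti*); -a when the last vowel of the stem is a non-high vowel (*sokro*, *ija*, *zawveve*, *me*).
Since the last vowel of *tihu* is /u/ (a high vowel), it takes -iri, giving *tihuiri*.
*a* — last vowel /a/ (a non-high vowel) → -a → *aa*.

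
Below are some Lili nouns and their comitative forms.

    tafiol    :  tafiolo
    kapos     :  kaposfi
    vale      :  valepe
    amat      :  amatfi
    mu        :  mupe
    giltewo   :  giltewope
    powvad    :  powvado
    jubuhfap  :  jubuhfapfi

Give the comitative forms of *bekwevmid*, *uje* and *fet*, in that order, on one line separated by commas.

bekwevmido, ujepe, fetfi

The pattern is voicing of the final sound: -fi when the stem ends in a voiceless consonant (*kapos*, *amat*, *jubuhfap*); -o when the stem ends in a voiced consonant (*tafiol*, *powvad*); -pe when the stem ends in a vowel (*vale*, *mu*, *giltewo*).
The final sound of *bekwevmid* is /d/, which is a voiced consonant, so the suffix is -o, giving *bekwevmido*.
The final sound of *uje* is /e/, which is a vowel, so the suffix is -pe, giving *ujepe*.
The final sound of *fet* is /t/, which is a voiceless consonant, so the suffix is -fi, giving *fetfi*.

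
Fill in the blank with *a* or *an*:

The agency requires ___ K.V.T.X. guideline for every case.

a

The indefinite article is chosen by the initial *sound* of the following word, not its spelling.
The initialism *K.V.T.X.* is read letter by letter; the first letter, K, is pronounced /keɪ/, which begins with a consonant sound.
So the article is *a*: The agency requires a K.V.T.X. guideline for every case.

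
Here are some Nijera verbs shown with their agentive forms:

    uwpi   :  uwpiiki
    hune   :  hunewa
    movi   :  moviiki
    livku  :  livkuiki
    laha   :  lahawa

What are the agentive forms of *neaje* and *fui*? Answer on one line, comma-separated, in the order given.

The suffix is conditioned by the last vowel: -iki when the last vowel of the stem is a high vowel (*uwpi*, *movi*, *livku*); -wa when the last vowel of the stem is a non-high vowel (*hune*, *laha*).
*neaje* — last vowel /e/ (a non-high vowel) → -wa → *neajewa*.
*fui* — last vowel /i/ (a high vowel) → -iki → *fuiiki*.

neajewa, fuiiki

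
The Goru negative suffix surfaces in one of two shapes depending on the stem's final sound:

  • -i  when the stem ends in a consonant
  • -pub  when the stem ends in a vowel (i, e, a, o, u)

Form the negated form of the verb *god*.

godi

*god* — final sound /d/ (a consonant) → -i → *godi*.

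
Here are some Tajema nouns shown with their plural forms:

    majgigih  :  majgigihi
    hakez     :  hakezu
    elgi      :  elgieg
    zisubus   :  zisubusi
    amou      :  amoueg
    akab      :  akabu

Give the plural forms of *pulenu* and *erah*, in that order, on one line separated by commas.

pulenueg, erahi

The pattern is voicing of the final sound: -i when the stem ends in a voiceless consonant (*majgigih*, *zisubus*); -u when the stem ends in a voiced consonant (*hakez*, *akab*); -eg when the stem ends in a vowel (*elgi*, *amou*).
The final sound of *pulenu* is /u/, which is a vowel, so the suffix is -eg, giving *pulenueg*.
*erah*: final sound = /h/, a voiceless consonant → -i → *erahi*.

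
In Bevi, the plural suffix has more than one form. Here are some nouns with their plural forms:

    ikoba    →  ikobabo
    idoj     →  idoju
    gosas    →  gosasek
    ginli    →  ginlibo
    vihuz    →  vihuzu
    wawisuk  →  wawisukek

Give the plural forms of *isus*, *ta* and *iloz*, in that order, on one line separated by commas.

isusek, tabo, ilozu

The alternation tracks the final sound of the stem — -ek when the stem ends in a voiceless consonant (*gosas*, *wawisuk*); -u when the stem ends in a voiced consonant (*idoj*, *vihuz*); -bo when the stem ends in a vowel (*ikoba*, *ginli*).
*isus*: final sound = /s/, a voiceless consonant → -ek → *isusek*.
*ta*: final sound = /a/, a vowel → -bo → *tabo*.
Since the final sound of *iloz* is /z/ (a voiced consonant), it takes -u, giving *ilozu*.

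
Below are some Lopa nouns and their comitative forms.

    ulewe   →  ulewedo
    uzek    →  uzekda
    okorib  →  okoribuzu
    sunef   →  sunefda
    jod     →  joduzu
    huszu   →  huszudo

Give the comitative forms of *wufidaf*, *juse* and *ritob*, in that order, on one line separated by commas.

wufidafda, jusedo, ritobuzu

Looking at the final sound of each stem: -da when the stem ends in a voiceless consonant (*uzek*, *sunef*); -uzu when the stem ends in a voiced consonant (*okorib*, *jod*); -do when the stem ends in a vowel (*ulewe*, *huszu*).
*wufidaf* — final sound /f/ (a voiceless consonant) → -da → *wufidafda*.
*juse* — final sound /e/ (a vowel) → -do → *jusedo*.
*ritob*: final sound = /b/, a voiced consonant → -uzu → *ritobuzu*.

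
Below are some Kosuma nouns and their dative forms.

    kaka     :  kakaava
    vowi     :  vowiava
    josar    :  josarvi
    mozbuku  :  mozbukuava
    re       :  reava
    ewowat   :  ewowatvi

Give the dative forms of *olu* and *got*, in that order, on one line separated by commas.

oluava, gotvi

The suffix is conditioned by the final sound: -vi when the stem ends in a consonant (*josar*, *ewowat*); -ava when the stem ends in a vowel (*kaka*, *vowi*, *mozbuku*, *re*).
*olu*: final sound = /u/, a vowel → -ava → *oluava*.
*got*: final sound = /t/, a consonant → -vi → *gotvi*.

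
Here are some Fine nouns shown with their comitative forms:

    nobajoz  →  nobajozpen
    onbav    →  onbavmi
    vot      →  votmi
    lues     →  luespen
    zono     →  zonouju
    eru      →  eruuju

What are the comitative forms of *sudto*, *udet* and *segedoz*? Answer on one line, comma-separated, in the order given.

The pattern is sibilance of the final sound: -pen when the stem ends in a sibilant (*nobajoz*, *lues*); -mi when the stem ends in a non-sibilant consonant (*onbav*, *vot*); -uju when the stem ends in a vowel (*zono*, *eru*).
Since the final sound of *sudto* is /o/ (a vowel), it takes -uju, giving *sudtouju*.
*udet*: final sound = /t/, a non-sibilant consonant → -mi → *udetmi*.
Since the final sound of *segedoz* is /z/ (a sibilant), it takes -pen, giving *segedozpen*.

sudtouju, udetmi, segedozpen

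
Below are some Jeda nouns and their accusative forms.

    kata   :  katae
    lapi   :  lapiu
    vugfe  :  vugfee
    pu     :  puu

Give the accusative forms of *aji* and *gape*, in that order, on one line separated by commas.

The suffix is conditioned by the last vowel: -u when the last vowel of the stem is a high vowel (*lapi*, *pu*); -e when the last vowel of the stem is a non-high vowel (*kata*, *vugfe*).
Since the last vowel of *aji* is /i/ (a high vowel), it takes -u, giving *ajiu*.
Since the last vowel of *gape* is /e/ (a non-high vowel), it takes -e, giving *gapee*.

ajiu, gapee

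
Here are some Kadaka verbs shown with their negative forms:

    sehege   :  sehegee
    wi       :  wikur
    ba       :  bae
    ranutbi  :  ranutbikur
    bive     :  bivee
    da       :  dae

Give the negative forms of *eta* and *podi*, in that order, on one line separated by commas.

Looking at the last vowel of each stem: -kur when the last vowel of the stem is a high vowel (*wi*, *ranutbi*); -e when the last vowel of the stem is a non-high vowel (*sehege*, *ba*, *bive*, *da*).
The last vowel of *eta* is /a/, which is a non-high vowel, so the suffix is -e, giving *etae*.
*podi* — last vowel /i/ (a high vowel) → -kur → *podikur*.

etae, podikur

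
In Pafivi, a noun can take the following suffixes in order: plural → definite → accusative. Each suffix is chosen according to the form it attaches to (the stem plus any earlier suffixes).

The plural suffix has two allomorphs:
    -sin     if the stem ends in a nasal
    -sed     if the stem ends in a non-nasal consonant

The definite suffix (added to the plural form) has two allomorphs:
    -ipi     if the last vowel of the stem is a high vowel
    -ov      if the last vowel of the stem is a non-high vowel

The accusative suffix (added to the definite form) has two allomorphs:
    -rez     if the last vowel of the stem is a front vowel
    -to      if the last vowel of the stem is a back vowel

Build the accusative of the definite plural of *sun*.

*sun* — final consonant /n/ (a nasal) → -sin → *sunsin*.
The plural form *sunsin*: last vowel = /i/, a high vowel → -ipi → *sunsinipi*.
The definite form *sunsinipi*: last vowel = /i/, a front vowel → -rez → *sunsinipirez*.

sunsinipirez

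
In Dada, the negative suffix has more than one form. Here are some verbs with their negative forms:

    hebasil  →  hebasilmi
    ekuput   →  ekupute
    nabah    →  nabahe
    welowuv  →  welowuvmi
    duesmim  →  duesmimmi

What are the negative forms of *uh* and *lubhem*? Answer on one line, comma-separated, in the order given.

uhe, lubhemmi

Looking at the final consonant of each stem: -e when the stem ends in a voiceless consonant (*ekuput*, *nabah*); -mi when the stem ends in a voiced consonant (*hebasil*, *welowuv*, *duesmim*).
*uh* — final consonant /h/ (voiceless) → -e → *uhe*.
The final consonant of *lubhem* is /m/, which is voiced, so the suffix is -mi, giving *lubhemmi*.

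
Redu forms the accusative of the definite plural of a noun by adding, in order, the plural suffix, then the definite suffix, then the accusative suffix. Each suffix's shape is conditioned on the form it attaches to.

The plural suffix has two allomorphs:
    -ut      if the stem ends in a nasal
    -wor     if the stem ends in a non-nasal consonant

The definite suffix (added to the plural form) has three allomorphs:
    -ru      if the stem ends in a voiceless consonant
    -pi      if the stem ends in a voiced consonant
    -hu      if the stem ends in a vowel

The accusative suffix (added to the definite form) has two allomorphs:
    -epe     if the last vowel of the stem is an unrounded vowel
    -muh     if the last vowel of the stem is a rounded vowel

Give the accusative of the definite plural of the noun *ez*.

ezworpiepe

*ez*: final consonant = /z/, non-nasal → -wor → *ezwor*.
Since the final sound of the plural form *ezwor* is /r/ (a voiced consonant), it takes -pi, giving *ezworpi*.
The definite form *ezworpi* — last vowel /i/ (an unrounded vowel) → -epe → *ezworpiepe*.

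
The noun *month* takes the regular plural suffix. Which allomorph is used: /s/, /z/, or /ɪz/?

The stem *month* ends in a voiceless non-sibilant consonant.
The plural suffix surfaces as /ɪz/ after sibilants, /s/ after other voiceless consonants, and /z/ after other voiced sounds.
So the plural -s on *month* is pronounced /s/.

/s/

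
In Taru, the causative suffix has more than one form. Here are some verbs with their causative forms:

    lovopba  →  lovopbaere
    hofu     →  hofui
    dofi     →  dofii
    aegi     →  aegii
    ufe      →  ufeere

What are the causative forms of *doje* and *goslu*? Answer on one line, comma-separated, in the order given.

The pattern is height harmony: -i when the last vowel of the stem is a high vowel (*hofu*, *dofi*, *aegi*); -ere when the last vowel of the stem is a non-high vowel (*lovopba*, *ufe*).
The last vowel of *doje* is /e/, which is a non-high vowel, so the suffix is -ere, giving *dojeere*.
*goslu* — last vowel /u/ (a high vowel) → -i → *goslui*.

dojeere, goslui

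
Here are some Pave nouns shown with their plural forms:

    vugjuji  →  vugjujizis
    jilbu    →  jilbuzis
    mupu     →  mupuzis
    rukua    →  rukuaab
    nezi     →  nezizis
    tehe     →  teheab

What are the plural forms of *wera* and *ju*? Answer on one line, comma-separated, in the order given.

Looking at the last vowel of each stem: -zis when the last vowel of the stem is a high vowel (*vugjuji*, *jilbu*, *mupu*, *nezi*); -ab when the last vowel of the stem is a non-high vowel (*rukua*, *tehe*).
*wera*: last vowel = /a/, a non-high vowel → -ab → *weraab*.
The last vowel of *ju* is /u/, which is a high vowel, so the suffix is -zis, giving *juzis*.

weraab, juzis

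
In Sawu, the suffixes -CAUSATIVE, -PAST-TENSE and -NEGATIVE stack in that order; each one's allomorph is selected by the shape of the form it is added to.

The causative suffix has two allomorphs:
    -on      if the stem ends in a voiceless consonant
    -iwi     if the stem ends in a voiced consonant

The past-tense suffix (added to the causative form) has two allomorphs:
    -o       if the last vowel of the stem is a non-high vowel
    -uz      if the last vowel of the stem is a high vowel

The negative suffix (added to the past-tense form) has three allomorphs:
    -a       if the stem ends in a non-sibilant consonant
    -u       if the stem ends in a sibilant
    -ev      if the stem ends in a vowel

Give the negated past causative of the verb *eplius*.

Since the final consonant of *eplius* is /s/ (voiceless), it takes -on, giving *epliuson*.
The last vowel of the causative form *epliuson* is /o/, which is a non-high vowel, so the past-tense suffix is -o, giving *epliusono*.
Since the final sound of the past-tense form *epliusono* is /o/ (a vowel), it takes -ev, giving *epliusonoev*.

epliusonoev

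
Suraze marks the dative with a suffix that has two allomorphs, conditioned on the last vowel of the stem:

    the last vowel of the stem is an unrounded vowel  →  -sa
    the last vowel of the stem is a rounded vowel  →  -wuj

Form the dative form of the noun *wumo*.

*wumo*: last vowel = /o/, a rounded vowel → -wuj → *wumowuj*.

wumowuj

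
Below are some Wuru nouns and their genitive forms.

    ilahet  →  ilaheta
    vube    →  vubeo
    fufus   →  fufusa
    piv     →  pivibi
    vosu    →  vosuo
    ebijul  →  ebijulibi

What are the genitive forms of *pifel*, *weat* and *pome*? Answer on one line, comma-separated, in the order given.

The pattern is voicing of the final sound: -a when the stem ends in a voiceless consonant (*ilahet*, *fufus*); -ibi when the stem ends in a voiced consonant (*piv*, *ebijul*); -o when the stem ends in a vowel (*vube*, *vosu*).
*pifel* — final sound /l/ (a voiced consonant) → -ibi → *pifelibi*.
*weat*: final sound = /t/, a voiceless consonant → -a → *weata*.
*pome*: final sound = /e/, a vowel → -o → *pomeo*.

pifelibi, weata, pomeo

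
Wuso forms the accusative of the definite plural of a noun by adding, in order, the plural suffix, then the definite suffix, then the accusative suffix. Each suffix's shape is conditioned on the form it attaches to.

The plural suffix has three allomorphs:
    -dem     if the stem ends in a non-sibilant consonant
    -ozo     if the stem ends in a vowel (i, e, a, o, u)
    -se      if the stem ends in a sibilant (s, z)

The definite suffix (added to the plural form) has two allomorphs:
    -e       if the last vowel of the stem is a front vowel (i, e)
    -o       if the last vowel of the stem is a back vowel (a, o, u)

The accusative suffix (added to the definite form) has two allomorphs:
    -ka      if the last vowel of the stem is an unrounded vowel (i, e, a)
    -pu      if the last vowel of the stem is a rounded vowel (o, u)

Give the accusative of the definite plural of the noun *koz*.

Since the final sound of *koz* is /z/ (a sibilant), it takes -se, giving *kozse*.
The last vowel of the plural form *kozse* is /e/, which is a front vowel, so the definite suffix is -e, giving *kozsee*.
The last vowel of the definite form *kozsee* is /e/, which is an unrounded vowel, so the accusative suffix is -ka, giving *kozseeka*.

kozseeka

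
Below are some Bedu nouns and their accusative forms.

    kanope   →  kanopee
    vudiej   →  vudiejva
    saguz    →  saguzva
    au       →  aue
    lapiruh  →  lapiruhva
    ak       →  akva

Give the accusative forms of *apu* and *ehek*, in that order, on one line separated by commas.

apue, ehekva

The pattern is consonant vs. vowel: -va when the stem ends in a consonant (*vudiej*, *saguz*, *lapiruh*, *ak*); -e when the stem ends in a vowel (*kanope*, *au*).
The final sound of *apu* is /u/, which is a vowel, so the suffix is -e, giving *apue*.
Since the final sound of *ehek* is /k/ (a consonant), it takes -va, giving *ehekva*.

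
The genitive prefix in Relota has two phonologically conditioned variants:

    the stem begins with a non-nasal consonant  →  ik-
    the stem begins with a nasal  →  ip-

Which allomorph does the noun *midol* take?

*midol* — first consonant /m/ (a nasal) → ip-.

ip-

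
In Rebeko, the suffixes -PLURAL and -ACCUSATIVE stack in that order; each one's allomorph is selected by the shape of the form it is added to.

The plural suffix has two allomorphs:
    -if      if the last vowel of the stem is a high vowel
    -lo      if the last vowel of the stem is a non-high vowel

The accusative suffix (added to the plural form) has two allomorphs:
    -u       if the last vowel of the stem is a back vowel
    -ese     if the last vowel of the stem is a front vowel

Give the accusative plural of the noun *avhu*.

*avhu*: last vowel = /u/, a high vowel → -if → *avhuif*.
The plural form *avhuif*: last vowel = /i/, a front vowel → -ese → *avhuifese*.

avhuifese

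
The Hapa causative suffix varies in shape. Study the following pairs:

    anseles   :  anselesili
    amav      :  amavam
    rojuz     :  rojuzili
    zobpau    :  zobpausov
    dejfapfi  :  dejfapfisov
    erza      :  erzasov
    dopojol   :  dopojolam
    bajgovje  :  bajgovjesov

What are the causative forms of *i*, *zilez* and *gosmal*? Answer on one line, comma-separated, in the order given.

isov, zilezili, gosmalam

Looking at the final sound of each stem: -ili when the stem ends in a sibilant (*anseles*, *rojuz*); -am when the stem ends in a non-sibilant consonant (*amav*, *dopojol*); -sov when the stem ends in a vowel (*zobpau*, *dejfapfi*, *erza*, *bajgovje*).
*i* — final sound /i/ (a vowel) → -sov → *isov*.
Since the final sound of *zilez* is /z/ (a sibilant), it takes -ili, giving *zilezili*.
*gosmal* — final sound /l/ (a non-sibilant consonant) → -am → *gosmalam*.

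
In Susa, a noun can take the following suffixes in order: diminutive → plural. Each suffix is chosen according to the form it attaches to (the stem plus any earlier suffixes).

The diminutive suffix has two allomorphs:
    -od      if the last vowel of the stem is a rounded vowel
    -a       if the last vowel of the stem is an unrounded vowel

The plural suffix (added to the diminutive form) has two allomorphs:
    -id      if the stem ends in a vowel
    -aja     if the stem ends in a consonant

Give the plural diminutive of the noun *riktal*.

riktalaid

*riktal* — last vowel /a/ (an unrounded vowel) → -a → *riktala*.
The diminutive form *riktala* — final sound /a/ (a vowel) → -id → *riktalaid*.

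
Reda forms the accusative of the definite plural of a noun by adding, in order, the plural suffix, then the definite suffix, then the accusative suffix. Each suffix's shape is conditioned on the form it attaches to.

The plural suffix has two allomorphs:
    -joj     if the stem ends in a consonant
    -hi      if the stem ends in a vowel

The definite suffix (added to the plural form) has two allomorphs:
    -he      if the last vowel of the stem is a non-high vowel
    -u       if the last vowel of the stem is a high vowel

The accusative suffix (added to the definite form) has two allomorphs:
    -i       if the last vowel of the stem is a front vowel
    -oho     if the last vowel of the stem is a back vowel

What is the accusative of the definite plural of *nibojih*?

nibojihjojhei

The final sound of *nibojih* is /h/, which is a consonant, so the plural suffix is -joj, giving *nibojihjoj*.
Since the last vowel of the plural form *nibojihjoj* is /o/ (a non-high vowel), it takes -he, giving *nibojihjojhe*.
The definite form *nibojihjojhe* — last vowel /e/ (a front vowel) → -i → *nibojihjojhei*.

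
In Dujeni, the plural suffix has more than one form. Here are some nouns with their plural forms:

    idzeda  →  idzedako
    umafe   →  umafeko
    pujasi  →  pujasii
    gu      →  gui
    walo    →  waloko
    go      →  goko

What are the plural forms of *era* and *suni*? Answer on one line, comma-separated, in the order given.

The pattern is height harmony: -i when the last vowel of the stem is a high vowel (*pujasi*, *gu*); -ko when the last vowel of the stem is a non-high vowel (*idzeda*, *umafe*, *walo*, *go*).
*era* — last vowel /a/ (a non-high vowel) → -ko → *erako*.
The last vowel of *suni* is /i/, which is a high vowel, so the suffix is -i, giving *sunii*.

erako, sunii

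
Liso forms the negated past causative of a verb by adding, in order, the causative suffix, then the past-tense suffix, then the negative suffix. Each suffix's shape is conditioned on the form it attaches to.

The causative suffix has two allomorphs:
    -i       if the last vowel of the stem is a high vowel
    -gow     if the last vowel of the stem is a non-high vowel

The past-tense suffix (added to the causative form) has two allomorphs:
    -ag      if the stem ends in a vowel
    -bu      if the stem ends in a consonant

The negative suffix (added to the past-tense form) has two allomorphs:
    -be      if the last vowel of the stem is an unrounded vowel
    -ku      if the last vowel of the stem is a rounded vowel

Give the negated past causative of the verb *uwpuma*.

*uwpuma* — last vowel /a/ (a non-high vowel) → -gow → *uwpumagow*.
The causative form *uwpumagow*: final sound = /w/, a consonant → -bu → *uwpumagowbu*.
The past-tense form *uwpumagowbu*: last vowel = /u/, a rounded vowel → -ku → *uwpumagowbuku*.

uwpumagowbuku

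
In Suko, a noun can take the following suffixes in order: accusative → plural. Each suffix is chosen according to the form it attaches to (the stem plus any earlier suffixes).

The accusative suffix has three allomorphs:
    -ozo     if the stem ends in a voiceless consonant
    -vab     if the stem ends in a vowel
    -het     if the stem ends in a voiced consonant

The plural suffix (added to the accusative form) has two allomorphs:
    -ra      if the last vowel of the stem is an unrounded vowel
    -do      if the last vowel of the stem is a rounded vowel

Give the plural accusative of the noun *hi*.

hivabra

*hi* — final sound /i/ (a vowel) → -vab → *hivab*.
The last vowel of the accusative form *hivab* is /a/, which is an unrounded vowel, so the plural suffix is -ra, giving *hivabra*.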